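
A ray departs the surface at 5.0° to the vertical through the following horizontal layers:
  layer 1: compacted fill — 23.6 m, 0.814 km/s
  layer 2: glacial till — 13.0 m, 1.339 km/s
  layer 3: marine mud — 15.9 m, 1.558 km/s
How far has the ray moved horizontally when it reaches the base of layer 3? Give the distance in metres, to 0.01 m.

6.64 m

p = sin θ₁/V₁ = sin 5.0°/0.814 = 1.0707e-01 s/km is conserved through the stack.
Layer 1: θ = 5.00°; offset = 23.6·tan 5.00° = 2.0647 m.
Layer 2: sin θ = p·1.339 = 0.1434 → θ = 8.24°; offset = 13.0·tan 8.24° = 1.8832 m.
Layer 3: sin θ = p·1.558 = 0.1668 → θ = 9.60°; offset = 15.9·tan 9.60° = 2.6901 m.
Σ offsets = 6.6380 m.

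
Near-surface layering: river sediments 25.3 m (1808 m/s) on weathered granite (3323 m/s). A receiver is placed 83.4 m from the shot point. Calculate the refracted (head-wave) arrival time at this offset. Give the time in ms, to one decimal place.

48.6 ms

t = x/V₂ + 2h·√(V₂²−V₁²)/(V₁V₂).
√(V₂²−V₁²) = √(3323²−1808²) = 2788.1 m/s; delay term = 2·25.3·2788.1/(1808·3323) = 0.02348 s.
t = 83.4/3323 + 0.02348 = 0.04858 s.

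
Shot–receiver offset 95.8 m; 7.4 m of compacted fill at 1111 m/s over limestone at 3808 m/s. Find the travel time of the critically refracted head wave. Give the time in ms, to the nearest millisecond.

θ_c = arcsin(V₁/V₂) = arcsin(1111/3808) = 16.96°, cos θ_c = 0.9565.
Intercept time tᵢ = 2h cos θ_c / V₁ = 2·7.4·0.9565/1111 = 0.01274 s.
t = x/V₂ + tᵢ = 95.8/3808 + 0.01274 = 0.03790 s.

38 ms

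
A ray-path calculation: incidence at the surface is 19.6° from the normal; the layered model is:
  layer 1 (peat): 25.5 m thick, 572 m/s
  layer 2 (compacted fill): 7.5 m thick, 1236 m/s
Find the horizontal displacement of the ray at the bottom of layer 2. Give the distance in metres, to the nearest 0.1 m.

p = sin θ₁/V₁ = sin 19.6°/572 = 5.8645e-04 s/m is conserved through the stack.
Layer 1: θ = 19.60°; offset = 25.5·tan 19.60° = 9.080 m.
Layer 2: sin θ = p·1236 = 0.7249 → θ = 46.46°; offset = 7.5·tan 46.46° = 7.891 m.
Σ offsets = 16.972 m.

17.0 m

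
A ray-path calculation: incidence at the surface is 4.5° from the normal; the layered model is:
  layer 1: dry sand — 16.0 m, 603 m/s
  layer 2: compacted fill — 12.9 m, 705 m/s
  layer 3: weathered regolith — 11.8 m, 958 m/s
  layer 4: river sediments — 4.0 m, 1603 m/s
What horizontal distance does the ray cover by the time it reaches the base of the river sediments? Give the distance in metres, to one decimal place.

4.8 m

Apply Snell's law at each interface; in layer i the horizontal offset is hᵢ·tan θᵢ.
Layer 1: θ = 4.50°; offset = 16.0·tan 4.50° = 1.259 m.
Layer 2: sin θ = 705·sin 4.5°/603 = 0.0917, θ = 5.26°; offset = 12.9·tan 5.26° = 1.188 m.
Layer 3: sin θ = 958·sin 4.5°/603 = 0.1246, θ = 7.16°; offset = 11.8·tan 7.16° = 1.482 m.
Layer 4: sin θ = 1603·sin 4.5°/603 = 0.2086, θ = 12.04°; offset = 4.0·tan 12.04° = 0.853 m.
Total horizontal offset = 4.783 m.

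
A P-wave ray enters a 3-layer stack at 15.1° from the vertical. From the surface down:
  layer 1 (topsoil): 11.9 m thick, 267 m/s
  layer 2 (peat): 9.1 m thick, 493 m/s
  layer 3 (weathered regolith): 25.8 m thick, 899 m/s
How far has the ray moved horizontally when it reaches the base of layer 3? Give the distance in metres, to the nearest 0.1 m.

55.3 m

Apply Snell's law at each interface; in layer i the horizontal offset is hᵢ·tan θᵢ.
Layer 1: θ = 15.10°; offset = 11.9·tan 15.10° = 3.211 m.
Layer 2: sin θ = 493·sin 15.1°/267 = 0.4810, θ = 28.75°; offset = 9.1·tan 28.75° = 4.993 m.
Layer 3: sin θ = 899·sin 15.1°/267 = 0.8771, θ = 61.30°; offset = 25.8·tan 61.30° = 47.121 m.
Σ offsets = 55.324 m.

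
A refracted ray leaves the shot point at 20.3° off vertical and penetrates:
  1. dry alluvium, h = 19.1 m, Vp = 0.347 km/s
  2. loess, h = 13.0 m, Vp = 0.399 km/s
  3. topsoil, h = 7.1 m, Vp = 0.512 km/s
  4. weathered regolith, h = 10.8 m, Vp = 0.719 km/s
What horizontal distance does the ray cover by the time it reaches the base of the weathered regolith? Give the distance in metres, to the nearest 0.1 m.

28.1 m

Apply Snell's law at each interface; in layer i the horizontal offset is hᵢ·tan θᵢ.
Layer 1: θ = 20.30°; offset = 19.1·tan 20.30° = 7.065 m.
Layer 2: sin θ = 0.399·sin 20.3°/0.347 = 0.3989, θ = 23.51°; offset = 13.0·tan 23.51° = 5.656 m.
Layer 3: sin θ = 0.512·sin 20.3°/0.347 = 0.5119, θ = 30.79°; offset = 7.1·tan 30.79° = 4.231 m.
Layer 4: sin θ = 0.719·sin 20.3°/0.347 = 0.7189, θ = 45.96°; offset = 10.8·tan 45.96° = 11.168 m.
Total horizontal offset = 28.120 m.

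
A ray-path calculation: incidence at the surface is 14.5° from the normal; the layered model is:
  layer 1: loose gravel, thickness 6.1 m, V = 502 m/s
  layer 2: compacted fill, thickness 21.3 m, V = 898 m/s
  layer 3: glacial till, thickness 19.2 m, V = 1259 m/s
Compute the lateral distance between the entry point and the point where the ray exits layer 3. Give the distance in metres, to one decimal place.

Apply Snell's law at each interface; in layer i the horizontal offset is hᵢ·tan θᵢ.
Layer 1: θ = 14.50°; offset = 6.1·tan 14.50° = 1.578 m.
Layer 2: sin θ = 898·sin 14.5°/502 = 0.4479, θ = 26.61°; offset = 21.3·tan 26.61° = 10.670 m.
Layer 3: sin θ = 1259·sin 14.5°/502 = 0.6279, θ = 38.90°; offset = 19.2·tan 38.90° = 15.492 m.
Σ offsets = 27.739 m.

27.7 m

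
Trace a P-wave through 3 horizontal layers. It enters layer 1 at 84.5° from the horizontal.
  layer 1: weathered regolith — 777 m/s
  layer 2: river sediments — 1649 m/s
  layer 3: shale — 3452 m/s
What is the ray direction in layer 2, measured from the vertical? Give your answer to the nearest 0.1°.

11.7°

From the normal: θ₁ = 90° − 84.5° = 5.5°.
Ray parameter p = sin 5.5° / 777 = 1.2335e-04 s/m.
sin θ_2 = p·V_2 = 1.2335e-04 × 1649 = 0.2034.
θ_2 = arcsin 0.2034 = 11.74°.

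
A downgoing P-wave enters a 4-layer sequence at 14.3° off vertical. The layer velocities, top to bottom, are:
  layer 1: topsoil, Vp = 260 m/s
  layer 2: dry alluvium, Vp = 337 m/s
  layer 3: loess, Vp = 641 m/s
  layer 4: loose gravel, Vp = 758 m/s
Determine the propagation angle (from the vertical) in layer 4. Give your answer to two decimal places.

Ray parameter p = sin 14.3° / 260 = 9.5000e-04 s/m.
sin θ_4 = p·V_4 = 9.5000e-04 × 758 = 0.7201.
θ_4 = arcsin 0.7201 = 46.06°.

46.06°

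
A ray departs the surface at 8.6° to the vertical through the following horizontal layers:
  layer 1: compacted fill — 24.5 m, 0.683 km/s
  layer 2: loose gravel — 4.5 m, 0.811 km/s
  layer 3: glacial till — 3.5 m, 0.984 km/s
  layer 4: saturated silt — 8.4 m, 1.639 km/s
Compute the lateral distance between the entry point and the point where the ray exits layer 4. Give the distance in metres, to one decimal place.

Apply Snell's law at each interface; in layer i the horizontal offset is hᵢ·tan θᵢ.
Layer 1: θ = 8.60°; offset = 24.5·tan 8.60° = 3.705 m.
Layer 2: sin θ = 0.811·sin 8.6°/0.683 = 0.1776, θ = 10.23°; offset = 4.5·tan 10.23° = 0.812 m.
Layer 3: sin θ = 0.984·sin 8.6°/0.683 = 0.2154, θ = 12.44°; offset = 3.5·tan 12.44° = 0.772 m.
Layer 4: sin θ = 1.639·sin 8.6°/0.683 = 0.3588, θ = 21.03°; offset = 8.4·tan 21.03° = 3.229 m.
Summing the layer offsets gives 8.519 m.

8.5 m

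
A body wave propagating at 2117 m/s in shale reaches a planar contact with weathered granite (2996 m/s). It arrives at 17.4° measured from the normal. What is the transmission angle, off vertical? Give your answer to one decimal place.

25.0°

Snell's law: sin θ₂ = (V₂/V₁)·sin θ₁ = (2996/2117)·sin 17.4° = 0.4232.
θ₂ = sin⁻¹(0.4232) = 25.04° (from vertical).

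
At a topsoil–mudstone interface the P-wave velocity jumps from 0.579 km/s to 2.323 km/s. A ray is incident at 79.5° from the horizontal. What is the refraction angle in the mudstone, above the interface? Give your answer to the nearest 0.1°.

Angle from the normal: 90° − 79.5° = 10.5°.
sin θ₁/V₁ = sin θ₂/V₂ ⇒ sin θ₂ = 2.323·sin 10.5°/0.579 = 2.323·0.1822/0.579 = 0.7311.
θ₂ = sin⁻¹(0.7311) = 46.98° (from vertical).
From the interface: 90° − 46.98° = 43.02°.

43.0°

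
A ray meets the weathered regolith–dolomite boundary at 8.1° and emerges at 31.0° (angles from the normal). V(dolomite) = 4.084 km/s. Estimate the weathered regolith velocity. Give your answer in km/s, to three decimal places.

sin 8.1° = 0.1409; sin 31.0° = 0.5150.
V₁ = V₂·(sin θ₁/sin θ₂) = 4.084·(0.1409/0.5150) = 1.117 km/s.

1.117 km/s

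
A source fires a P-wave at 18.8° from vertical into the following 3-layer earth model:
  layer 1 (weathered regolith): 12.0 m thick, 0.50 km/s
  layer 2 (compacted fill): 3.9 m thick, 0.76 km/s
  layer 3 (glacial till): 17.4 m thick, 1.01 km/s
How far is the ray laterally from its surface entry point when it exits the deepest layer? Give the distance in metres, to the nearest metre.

p = sin θ₁/V₁ = sin 18.8°/0.50 = 6.4453e-01 s/km is conserved through the stack.
Layer 1: θ = 18.80°; offset = 12.0·tan 18.80° = 4.085 m.
Layer 2: sin θ = p·0.76 = 0.4898 → θ = 29.33°; offset = 3.9·tan 29.33° = 2.191 m.
Layer 3: sin θ = p·1.01 = 0.6510 → θ = 40.62°; offset = 17.4·tan 40.62° = 14.922 m.
Σ offsets = 21.198 m.

21 m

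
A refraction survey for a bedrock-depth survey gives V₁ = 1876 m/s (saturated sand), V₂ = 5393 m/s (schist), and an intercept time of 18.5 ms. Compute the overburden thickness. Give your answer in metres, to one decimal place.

h = tᵢ·V₁·V₂ / (2·√(V₂²−V₁²)).
√(V₂²−V₁²) = √(5393² − 1876²) = 5056.2 m/s.
h = 0.0185 s × 1876 × 5393 / (2 × 5056.2) = 18.51 m.

18.5 m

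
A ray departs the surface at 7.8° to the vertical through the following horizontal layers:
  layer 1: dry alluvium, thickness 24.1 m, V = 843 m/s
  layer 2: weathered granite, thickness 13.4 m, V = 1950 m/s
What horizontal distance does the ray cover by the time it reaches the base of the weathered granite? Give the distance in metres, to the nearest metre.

Ray parameter p = sin 7.8° / 843 m/s = 1.6099e-04 s/m.
Layer 1: θ = 7.80°; offset = 24.1·tan 7.80° = 3.301 m.
Layer 2: sin θ = p·1950 = 0.3139 → θ = 18.30°; offset = 13.4·tan 18.30° = 4.431 m.
Summing the layer offsets gives 7.732 m.

8 m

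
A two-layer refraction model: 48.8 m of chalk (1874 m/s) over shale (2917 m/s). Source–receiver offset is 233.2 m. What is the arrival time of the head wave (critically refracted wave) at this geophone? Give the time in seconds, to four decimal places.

0.1199 s

θ_c = arcsin(V₁/V₂) = arcsin(1874/2917) = 39.97°, cos θ_c = 0.7663.
Intercept time tᵢ = 2h cos θ_c / V₁ = 2·48.8·0.7663/1874 = 0.03991 s.
t = x/V₂ + tᵢ = 233.2/2917 + 0.03991 = 0.11986 s.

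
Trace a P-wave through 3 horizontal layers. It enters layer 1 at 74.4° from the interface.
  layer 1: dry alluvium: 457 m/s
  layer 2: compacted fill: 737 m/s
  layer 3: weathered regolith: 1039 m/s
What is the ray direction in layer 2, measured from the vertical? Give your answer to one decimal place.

25.7°

From the normal: θ₁ = 90° − 74.4° = 15.6°.
Ray parameter p = sin 15.6° / 457 = 5.8845e-04 s/m.
sin θ_2 = p·V_2 = 5.8845e-04 × 737 = 0.4337.
θ_2 = arcsin 0.4337 = 25.70°.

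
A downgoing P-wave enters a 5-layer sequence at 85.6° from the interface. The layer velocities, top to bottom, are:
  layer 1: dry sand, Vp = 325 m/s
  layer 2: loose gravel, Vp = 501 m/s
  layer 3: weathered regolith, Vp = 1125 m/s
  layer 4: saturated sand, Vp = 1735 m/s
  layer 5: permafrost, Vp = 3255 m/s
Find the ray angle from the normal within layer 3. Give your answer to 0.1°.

15.4°

From the normal: θ₁ = 90° − 85.6° = 4.4°.
Ray parameter p = sin 4.4° / 325 = 2.3606e-04 s/m.
sin θ_3 = p·V_3 = 2.3606e-04 × 1125 = 0.2656.
θ_3 = 15.40° from the vertical.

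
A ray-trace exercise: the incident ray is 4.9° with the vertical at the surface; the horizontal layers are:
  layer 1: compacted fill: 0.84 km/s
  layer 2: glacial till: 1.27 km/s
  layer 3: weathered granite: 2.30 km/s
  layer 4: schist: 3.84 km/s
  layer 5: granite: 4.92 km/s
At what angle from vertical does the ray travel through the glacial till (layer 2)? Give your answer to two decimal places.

Snell's law across each interface conserves sin θ / V, so sin θ_2 = V_2·sin θ₁/V₁.
sin θ_2 = 1.27 × sin 4.9° / 0.84 = 0.1291.
θ_2 = 7.42° from the vertical.

7.42°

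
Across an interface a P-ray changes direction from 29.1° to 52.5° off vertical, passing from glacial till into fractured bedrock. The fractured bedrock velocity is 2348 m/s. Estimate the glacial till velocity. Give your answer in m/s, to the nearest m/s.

Snell's law: sin 29.1°/V₁ = sin 52.5°/V₂.
V₁ = V₂·sin 29.1°/sin 52.5° = 2348 × 0.6130 = 1439.35 m/s.

1439 m/s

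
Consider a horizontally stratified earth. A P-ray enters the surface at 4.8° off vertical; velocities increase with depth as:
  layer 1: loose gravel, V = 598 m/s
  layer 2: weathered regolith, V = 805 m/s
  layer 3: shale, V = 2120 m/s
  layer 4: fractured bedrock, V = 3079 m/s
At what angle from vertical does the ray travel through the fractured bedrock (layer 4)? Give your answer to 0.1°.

25.5°

Snell's law across each interface conserves sin θ / V, so sin θ_4 = V_4·sin θ₁/V₁.
sin θ_4 = 3079 × sin 4.8° / 598 = 0.4308.
θ_4 = arcsin 0.4308 = 25.52°.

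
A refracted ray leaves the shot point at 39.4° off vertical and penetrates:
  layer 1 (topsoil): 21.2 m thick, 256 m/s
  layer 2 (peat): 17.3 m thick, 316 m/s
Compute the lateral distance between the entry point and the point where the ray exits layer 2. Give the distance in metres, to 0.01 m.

39.23 m

Apply Snell's law at each interface; in layer i the horizontal offset is hᵢ·tan θᵢ.
Layer 1: θ = 39.40°; offset = 21.2·tan 39.40° = 17.4139 m.
Layer 2: sin θ = 316·sin 39.4°/256 = 0.7835, θ = 51.58°; offset = 17.3·tan 51.58° = 21.8129 m.
Σ offsets = 39.2268 m.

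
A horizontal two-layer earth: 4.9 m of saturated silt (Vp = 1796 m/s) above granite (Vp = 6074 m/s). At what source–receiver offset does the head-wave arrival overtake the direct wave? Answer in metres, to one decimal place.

13.3 m

x_cross = 2h·√((V₂+V₁)/(V₂−V₁)).
(V₂+V₁)/(V₂−V₁) = (6074+1796)/(6074−1796) = 1.8396; √ = 1.3563.
x_cross = 2·4.9·1.3563 = 13.29 m.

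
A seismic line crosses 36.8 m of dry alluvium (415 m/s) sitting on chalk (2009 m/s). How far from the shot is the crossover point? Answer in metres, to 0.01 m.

90.76 m

x_cross = 2h·√((V₂+V₁)/(V₂−V₁)).
(V₂+V₁)/(V₂−V₁) = (2009+415)/(2009−415) = 1.5207; √ = 1.2332.
x_cross = 2·36.8·1.2332 = 90.76 m.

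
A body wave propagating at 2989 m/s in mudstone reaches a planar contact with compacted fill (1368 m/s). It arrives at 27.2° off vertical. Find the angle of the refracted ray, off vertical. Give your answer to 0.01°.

12.08°

sin θ₁/V₁ = sin θ₂/V₂ ⇒ sin θ₂ = 1368·sin 27.2°/2989 = 1368·0.4571/2989 = 0.2092.
θ₂ = sin⁻¹(0.2092) = 12.08° (from vertical).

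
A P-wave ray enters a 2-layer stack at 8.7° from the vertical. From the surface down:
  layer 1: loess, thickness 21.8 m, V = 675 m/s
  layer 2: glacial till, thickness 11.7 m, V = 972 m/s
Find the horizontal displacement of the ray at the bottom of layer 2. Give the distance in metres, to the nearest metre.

6 m

Apply Snell's law at each interface; in layer i the horizontal offset is hᵢ·tan θᵢ.
Layer 1: θ = 8.70°; offset = 21.8·tan 8.70° = 3.336 m.
Layer 2: sin θ = 972·sin 8.7°/675 = 0.2178, θ = 12.58°; offset = 11.7·tan 12.58° = 2.611 m.
Summing the layer offsets gives 5.947 m.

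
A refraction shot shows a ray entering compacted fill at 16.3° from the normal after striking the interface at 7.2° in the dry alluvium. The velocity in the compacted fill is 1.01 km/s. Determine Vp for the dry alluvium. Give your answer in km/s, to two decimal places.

0.45 km/s

sin 7.2° = 0.1253; sin 16.3° = 0.2807.
V₁ = V₂·(sin θ₁/sin θ₂) = 1.01·(0.1253/0.2807) = 0.45 km/s.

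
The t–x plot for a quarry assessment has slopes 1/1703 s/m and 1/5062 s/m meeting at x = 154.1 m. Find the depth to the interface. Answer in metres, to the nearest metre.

h = (x_cross/2)·√((V₂−V₁)/(V₂+V₁)).
(V₂−V₁)/(V₂+V₁) = (5062−1703)/(5062+1703) = 0.4965; √ = 0.7046.
h = (154.1/2)·0.7046 = 54.29 m.

54 m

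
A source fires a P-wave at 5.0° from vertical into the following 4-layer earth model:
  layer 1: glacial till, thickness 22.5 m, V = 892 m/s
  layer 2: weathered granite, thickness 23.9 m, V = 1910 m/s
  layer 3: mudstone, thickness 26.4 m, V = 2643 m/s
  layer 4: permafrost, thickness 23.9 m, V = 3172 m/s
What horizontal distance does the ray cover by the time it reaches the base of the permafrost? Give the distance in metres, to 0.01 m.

21.36 m

Apply Snell's law at each interface; in layer i the horizontal offset is hᵢ·tan θᵢ.
Layer 1: θ = 5.00°; offset = 22.5·tan 5.00° = 1.9685 m.
Layer 2: sin θ = 1910·sin 5.0°/892 = 0.1866, θ = 10.76°; offset = 23.9·tan 10.76° = 4.5400 m.
Layer 3: sin θ = 2643·sin 5.0°/892 = 0.2582, θ = 14.97°; offset = 26.4·tan 14.97° = 7.0570 m.
Layer 4: sin θ = 3172·sin 5.0°/892 = 0.3099, θ = 18.06°; offset = 23.9·tan 18.06° = 7.7910 m.
Total horizontal offset = 21.3565 m.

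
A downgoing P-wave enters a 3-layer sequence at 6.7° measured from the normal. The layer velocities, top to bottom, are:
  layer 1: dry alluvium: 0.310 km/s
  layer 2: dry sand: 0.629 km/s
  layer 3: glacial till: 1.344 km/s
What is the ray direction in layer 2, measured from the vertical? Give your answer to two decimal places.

13.69°

Snell's law across each interface conserves sin θ / V, so sin θ_2 = V_2·sin θ₁/V₁.
sin θ_2 = 0.629 × sin 6.7° / 0.310 = 0.2367.
θ_2 = 13.69° from the vertical.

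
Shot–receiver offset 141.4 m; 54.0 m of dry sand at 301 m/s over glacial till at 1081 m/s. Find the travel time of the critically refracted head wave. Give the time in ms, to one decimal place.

θ_c = arcsin(V₁/V₂) = arcsin(301/1081) = 16.17°, cos θ_c = 0.9605.
Intercept time tᵢ = 2h cos θ_c / V₁ = 2·54.0·0.9605/301 = 0.34461 s.
t = x/V₂ + tᵢ = 141.4/1081 + 0.34461 = 0.47542 s.

475.4 ms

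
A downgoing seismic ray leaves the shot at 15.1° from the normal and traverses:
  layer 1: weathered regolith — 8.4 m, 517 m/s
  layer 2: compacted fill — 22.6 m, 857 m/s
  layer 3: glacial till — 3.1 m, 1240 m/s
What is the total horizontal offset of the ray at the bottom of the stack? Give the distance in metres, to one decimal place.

p = sin θ₁/V₁ = sin 15.1°/517 = 5.0388e-04 s/m is conserved through the stack.
Layer 1: θ = 15.10°; offset = 8.4·tan 15.10° = 2.266 m.
Layer 2: sin θ = p·857 = 0.4318 → θ = 25.58°; offset = 22.6·tan 25.58° = 10.820 m.
Layer 3: sin θ = p·1240 = 0.6248 → θ = 38.67°; offset = 3.1·tan 38.67° = 2.481 m.
Σ offsets = 15.567 m.

15.6 m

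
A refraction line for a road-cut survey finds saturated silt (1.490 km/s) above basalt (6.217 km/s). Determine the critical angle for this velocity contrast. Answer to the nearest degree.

At critical incidence the refracted ray runs along the interface (θ₂ = 90°), so sin θ_c = V₁/V₂.
θ_c = arcsin(1.490/6.217) = arcsin 0.2397 = 13.87°.

14°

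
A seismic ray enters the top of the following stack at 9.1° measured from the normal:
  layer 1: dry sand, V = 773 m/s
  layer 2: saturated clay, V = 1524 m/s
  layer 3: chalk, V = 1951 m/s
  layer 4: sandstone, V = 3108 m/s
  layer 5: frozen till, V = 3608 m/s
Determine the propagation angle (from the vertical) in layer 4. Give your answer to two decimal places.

39.49°

Ray parameter p = sin 9.1° / 773 = 2.0460e-04 s/m.
sin θ_4 = p·V_4 = 2.0460e-04 × 3108 = 0.6359.
θ_4 = arcsin 0.6359 = 39.49°.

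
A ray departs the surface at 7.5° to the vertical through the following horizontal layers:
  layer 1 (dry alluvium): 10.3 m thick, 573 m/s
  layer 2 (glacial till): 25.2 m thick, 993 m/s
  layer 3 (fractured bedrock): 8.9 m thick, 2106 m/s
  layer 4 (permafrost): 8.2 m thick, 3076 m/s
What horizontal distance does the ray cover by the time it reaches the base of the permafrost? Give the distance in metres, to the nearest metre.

p = sin θ₁/V₁ = sin 7.5°/573 = 2.2779e-04 s/m is conserved through the stack.
Layer 1: θ = 7.50°; offset = 10.3·tan 7.50° = 1.356 m.
Layer 2: sin θ = p·993 = 0.2262 → θ = 13.07°; offset = 25.2·tan 13.07° = 5.852 m.
Layer 3: sin θ = p·2106 = 0.4797 → θ = 28.67°; offset = 8.9·tan 28.67° = 4.866 m.
Layer 4: sin θ = p·3076 = 0.7007 → θ = 44.48°; offset = 8.2·tan 44.48° = 8.053 m.
Total horizontal offset = 20.127 m.

20 m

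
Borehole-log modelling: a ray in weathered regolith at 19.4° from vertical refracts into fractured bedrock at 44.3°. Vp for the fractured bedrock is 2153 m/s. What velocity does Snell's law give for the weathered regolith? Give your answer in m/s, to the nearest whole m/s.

sin 19.4° = 0.3322; sin 44.3° = 0.6984.
V₁ = V₂·(sin θ₁/sin θ₂) = 2153·(0.3322/0.6984) = 1023.95 m/s.

1024 m/s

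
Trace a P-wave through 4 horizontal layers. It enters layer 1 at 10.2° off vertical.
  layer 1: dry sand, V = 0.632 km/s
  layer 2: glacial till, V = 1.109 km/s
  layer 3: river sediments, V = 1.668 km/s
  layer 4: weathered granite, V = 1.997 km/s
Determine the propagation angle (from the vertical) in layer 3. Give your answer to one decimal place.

27.9°

Snell's law across each interface conserves sin θ / V, so sin θ_3 = V_3·sin θ₁/V₁.
sin θ_3 = 1.668 × sin 10.2° / 0.632 = 0.4674.
θ_3 = 27.86° from the vertical.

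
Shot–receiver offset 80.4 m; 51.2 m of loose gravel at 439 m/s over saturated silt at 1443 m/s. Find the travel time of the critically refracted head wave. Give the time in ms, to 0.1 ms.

t = x/V₂ + 2h·√(V₂²−V₁²)/(V₁V₂).
√(V₂²−V₁²) = √(1443²−439²) = 1374.6 m/s; delay term = 2·51.2·1374.6/(439·1443) = 0.22220 s.
t = 80.4/1443 + 0.22220 = 0.27792 s.

277.9 ms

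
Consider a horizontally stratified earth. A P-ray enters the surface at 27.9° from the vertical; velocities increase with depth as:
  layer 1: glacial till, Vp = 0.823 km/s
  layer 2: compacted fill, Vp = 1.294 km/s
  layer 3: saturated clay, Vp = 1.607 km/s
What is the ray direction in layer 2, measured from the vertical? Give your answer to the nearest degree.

Snell's law across each interface conserves sin θ / V, so sin θ_2 = V_2·sin θ₁/V₁.
sin θ_2 = 1.294 × sin 27.9° / 0.823 = 0.7357.
θ_2 = arcsin 0.7357 = 47.37°.

47°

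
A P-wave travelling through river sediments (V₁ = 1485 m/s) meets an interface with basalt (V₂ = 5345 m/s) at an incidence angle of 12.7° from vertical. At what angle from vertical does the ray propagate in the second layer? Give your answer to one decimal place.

Snell's law: sin θ₂ = (V₂/V₁)·sin θ₁ = (5345/1485)·sin 12.7° = 0.7913.
θ₂ = sin⁻¹(0.7913) = 52.31° (from vertical).

52.3°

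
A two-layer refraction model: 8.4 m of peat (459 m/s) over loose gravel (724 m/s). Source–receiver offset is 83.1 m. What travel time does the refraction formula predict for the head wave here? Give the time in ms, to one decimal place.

t = x/V₂ + 2h·√(V₂²−V₁²)/(V₁V₂).
√(V₂²−V₁²) = √(724²−459²) = 559.9 m/s; delay term = 2·8.4·559.9/(459·724) = 0.02831 s.
t = 83.1/724 + 0.02831 = 0.14308 s.

143.1 ms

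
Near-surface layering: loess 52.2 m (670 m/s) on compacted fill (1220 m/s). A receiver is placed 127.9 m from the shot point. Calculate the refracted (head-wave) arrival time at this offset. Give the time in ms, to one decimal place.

θ_c = arcsin(V₁/V₂) = arcsin(670/1220) = 33.31°, cos θ_c = 0.8357.
Intercept time tᵢ = 2h cos θ_c / V₁ = 2·52.2·0.8357/670 = 0.13022 s.
t = x/V₂ + tᵢ = 127.9/1220 + 0.13022 = 0.23506 s.

235.1 ms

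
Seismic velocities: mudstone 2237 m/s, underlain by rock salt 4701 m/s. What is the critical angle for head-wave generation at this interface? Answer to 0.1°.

Critical incidence: sin θ_c = V₁/V₂ = 2237/4701 = 0.4759.
θ_c = arcsin 0.4759 = 28.42°.

28.4°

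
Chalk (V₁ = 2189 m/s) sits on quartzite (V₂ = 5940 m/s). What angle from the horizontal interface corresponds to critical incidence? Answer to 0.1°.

68.4°

Critical incidence: sin θ_c = V₁/V₂ = 2189/5940 = 0.3685.
θ_c = arcsin 0.3685 = 21.62°.
Measured from the interface: 90° − 21.62° = 68.38°.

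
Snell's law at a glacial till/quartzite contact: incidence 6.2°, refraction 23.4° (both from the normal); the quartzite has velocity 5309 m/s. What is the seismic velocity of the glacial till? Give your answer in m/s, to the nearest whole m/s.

1444 m/s

Snell's law: sin 6.2°/V₁ = sin 23.4°/V₂.
V₁ = V₂·sin 6.2°/sin 23.4° = 5309 × 0.2719 = 1443.72 m/s.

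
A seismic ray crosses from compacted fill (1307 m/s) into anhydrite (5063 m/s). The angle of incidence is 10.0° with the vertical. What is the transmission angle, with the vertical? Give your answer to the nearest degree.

42°

sin θ₁/V₁ = sin θ₂/V₂ ⇒ sin θ₂ = 5063·sin 10.0°/1307 = 5063·0.1736/1307 = 0.6727.
θ₂ = arcsin 0.6727 = 42.27° from the normal.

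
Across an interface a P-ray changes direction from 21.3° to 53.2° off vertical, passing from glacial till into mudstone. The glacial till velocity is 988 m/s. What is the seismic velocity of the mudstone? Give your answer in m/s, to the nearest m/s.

2178 m/s

sin 21.3° = 0.3633; sin 53.2° = 0.8007.
V₂ = V₁·(sin θ₂/sin θ₁) = 988·(0.8007/0.3633) = 2177.89 m/s.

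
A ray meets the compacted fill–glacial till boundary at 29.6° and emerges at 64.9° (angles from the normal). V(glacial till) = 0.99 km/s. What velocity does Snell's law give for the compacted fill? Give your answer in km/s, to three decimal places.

0.540 km/s

sin 29.6° = 0.4939; sin 64.9° = 0.9056.
V₁ = V₂·(sin θ₁/sin θ₂) = 0.99·(0.4939/0.9056) = 0.540 km/s.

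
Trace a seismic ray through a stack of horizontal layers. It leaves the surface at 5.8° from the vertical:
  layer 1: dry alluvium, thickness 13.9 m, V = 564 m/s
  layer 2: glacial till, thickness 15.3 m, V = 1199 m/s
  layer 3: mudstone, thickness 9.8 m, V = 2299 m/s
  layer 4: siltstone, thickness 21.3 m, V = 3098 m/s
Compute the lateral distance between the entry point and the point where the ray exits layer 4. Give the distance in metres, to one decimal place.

23.4 m

p = sin θ₁/V₁ = sin 5.8°/564 = 1.7918e-04 s/m is conserved through the stack.
Layer 1: θ = 5.80°; offset = 13.9·tan 5.80° = 1.412 m.
Layer 2: sin θ = p·1199 = 0.2148 → θ = 12.41°; offset = 15.3·tan 12.41° = 3.366 m.
Layer 3: sin θ = p·2299 = 0.4119 → θ = 24.33°; offset = 9.8·tan 24.33° = 4.430 m.
Layer 4: sin θ = p·3098 = 0.5551 → θ = 33.72°; offset = 21.3·tan 33.72° = 14.215 m.
Total horizontal offset = 23.422 m.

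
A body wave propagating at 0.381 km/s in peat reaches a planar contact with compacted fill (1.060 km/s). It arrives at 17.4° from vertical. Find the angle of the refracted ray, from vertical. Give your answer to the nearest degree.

sin θ₁/V₁ = sin θ₂/V₂ ⇒ sin θ₂ = 1.060·sin 17.4°/0.381 = 1.060·0.2990/0.381 = 0.8320.
θ₂ = sin⁻¹(0.8320) = 56.30° (from vertical).

56°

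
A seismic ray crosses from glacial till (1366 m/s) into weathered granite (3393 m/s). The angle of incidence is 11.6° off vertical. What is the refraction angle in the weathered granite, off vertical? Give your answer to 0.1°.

30.0°

sin θ₁/V₁ = sin θ₂/V₂ ⇒ sin θ₂ = 3393·sin 11.6°/1366 = 3393·0.2011/1366 = 0.4995.
θ₂ = arcsin 0.4995 = 29.96° from the normal.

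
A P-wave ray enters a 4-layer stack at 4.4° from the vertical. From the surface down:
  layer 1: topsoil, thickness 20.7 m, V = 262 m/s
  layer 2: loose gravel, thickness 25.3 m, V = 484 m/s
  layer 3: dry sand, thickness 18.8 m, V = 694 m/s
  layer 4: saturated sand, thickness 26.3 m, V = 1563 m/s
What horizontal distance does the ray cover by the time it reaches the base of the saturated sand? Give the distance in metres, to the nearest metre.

23 m

Ray parameter p = sin 4.4° / 262 m/s = 2.9282e-04 s/m.
Layer 1: θ = 4.40°; offset = 20.7·tan 4.40° = 1.593 m.
Layer 2: sin θ = p·484 = 0.1417 → θ = 8.15°; offset = 25.3·tan 8.15° = 3.622 m.
Layer 3: sin θ = p·694 = 0.2032 → θ = 11.73°; offset = 18.8·tan 11.73° = 3.902 m.
Layer 4: sin θ = p·1563 = 0.4577 → θ = 27.24°; offset = 26.3·tan 27.24° = 13.538 m.
Σ offsets = 22.655 m.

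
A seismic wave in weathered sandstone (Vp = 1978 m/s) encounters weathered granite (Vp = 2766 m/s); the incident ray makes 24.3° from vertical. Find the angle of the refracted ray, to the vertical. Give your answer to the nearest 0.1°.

35.1°

sin θ₁/V₁ = sin θ₂/V₂ ⇒ sin θ₂ = 2766·sin 24.3°/1978 = 2766·0.4115/1978 = 0.5755.
θ₂ = sin⁻¹(0.5755) = 35.13° (from vertical).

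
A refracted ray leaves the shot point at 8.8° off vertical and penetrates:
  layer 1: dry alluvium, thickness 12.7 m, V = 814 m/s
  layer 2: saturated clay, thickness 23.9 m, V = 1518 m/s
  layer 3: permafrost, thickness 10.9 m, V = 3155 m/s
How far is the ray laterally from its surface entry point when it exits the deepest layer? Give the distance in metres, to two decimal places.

Ray parameter p = sin 8.8° / 814 m/s = 1.8794e-04 s/m.
Layer 1: θ = 8.80°; offset = 12.7·tan 8.80° = 1.9661 m.
Layer 2: sin θ = p·1518 = 0.2853 → θ = 16.58°; offset = 23.9·tan 16.58° = 7.1143 m.
Layer 3: sin θ = p·3155 = 0.5930 → θ = 36.37°; offset = 10.9·tan 36.37° = 8.0266 m.
Σ offsets = 17.1070 m.

17.11 m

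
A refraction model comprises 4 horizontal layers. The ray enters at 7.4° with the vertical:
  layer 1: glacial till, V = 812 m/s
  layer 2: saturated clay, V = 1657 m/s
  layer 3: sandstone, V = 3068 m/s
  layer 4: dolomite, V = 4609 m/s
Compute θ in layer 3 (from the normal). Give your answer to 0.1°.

29.1°

Ray parameter p = sin 7.4° / 812 = 1.5862e-04 s/m.
sin θ_3 = p·V_3 = 1.5862e-04 × 3068 = 0.4866.
θ_3 = 29.12° from the vertical.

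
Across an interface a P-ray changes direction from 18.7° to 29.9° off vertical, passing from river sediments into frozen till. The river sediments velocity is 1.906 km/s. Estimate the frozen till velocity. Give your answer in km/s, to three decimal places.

Snell's law: sin 18.7°/V₁ = sin 29.9°/V₂.
V₂ = V₁·sin 29.9°/sin 18.7° = 1.906 × 1.5548 = 2.963 km/s.

2.963 km/s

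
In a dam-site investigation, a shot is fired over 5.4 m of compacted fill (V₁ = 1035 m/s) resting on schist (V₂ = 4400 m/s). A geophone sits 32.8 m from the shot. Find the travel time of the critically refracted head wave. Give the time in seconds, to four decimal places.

θ_c = arcsin(V₁/V₂) = arcsin(1035/4400) = 13.61°, cos θ_c = 0.9719.
Intercept time tᵢ = 2h cos θ_c / V₁ = 2·5.4·0.9719/1035 = 0.01014 s.
t = x/V₂ + tᵢ = 32.8/4400 + 0.01014 = 0.01760 s.

0.0176 s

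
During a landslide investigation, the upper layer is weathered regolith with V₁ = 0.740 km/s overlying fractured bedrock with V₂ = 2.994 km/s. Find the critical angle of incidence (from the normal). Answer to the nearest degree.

Critical incidence: sin θ_c = V₁/V₂ = 0.740/2.994 = 0.2472.
θ_c = arcsin 0.2472 = 14.31°.

14°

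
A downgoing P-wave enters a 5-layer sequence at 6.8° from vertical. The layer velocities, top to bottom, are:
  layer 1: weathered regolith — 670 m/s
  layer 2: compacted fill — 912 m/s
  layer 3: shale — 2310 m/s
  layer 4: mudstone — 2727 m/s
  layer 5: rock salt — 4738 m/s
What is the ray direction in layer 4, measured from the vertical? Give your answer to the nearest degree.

29°

Snell's law across each interface conserves sin θ / V, so sin θ_4 = V_4·sin θ₁/V₁.
sin θ_4 = 2727 × sin 6.8° / 670 = 0.4819.
θ_4 = arcsin 0.4819 = 28.81°.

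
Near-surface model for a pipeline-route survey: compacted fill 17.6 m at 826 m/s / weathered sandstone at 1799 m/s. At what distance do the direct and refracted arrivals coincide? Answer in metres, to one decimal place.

57.8 m

x_cross = 2h·√((V₂+V₁)/(V₂−V₁)).
(V₂+V₁)/(V₂−V₁) = (1799+826)/(1799−826) = 2.6978; √ = 1.6425.
x_cross = 2·17.6·1.6425 = 57.82 m.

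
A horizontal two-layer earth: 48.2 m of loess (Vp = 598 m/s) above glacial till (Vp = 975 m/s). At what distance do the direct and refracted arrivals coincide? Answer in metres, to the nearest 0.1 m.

θ_c = arcsin(598/975) = 37.83°, so cos θ_c = 0.7898 and tᵢ = 2h cos θ_c/V₁ = 0.1273 s.
At crossover x/V₁ = x/V₂ + tᵢ ⇒ x = tᵢ/(1/V₁ − 1/V₂) = 0.12732/(1.6722e-03 − 1.0256e-03) = 196.91 m.

196.9 m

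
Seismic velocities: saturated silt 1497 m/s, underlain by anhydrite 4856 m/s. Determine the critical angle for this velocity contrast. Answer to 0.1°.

18.0°

At critical incidence the refracted ray runs along the interface (θ₂ = 90°), so sin θ_c = V₁/V₂.
θ_c = arcsin(1497/4856) = arcsin 0.3083 = 17.96°.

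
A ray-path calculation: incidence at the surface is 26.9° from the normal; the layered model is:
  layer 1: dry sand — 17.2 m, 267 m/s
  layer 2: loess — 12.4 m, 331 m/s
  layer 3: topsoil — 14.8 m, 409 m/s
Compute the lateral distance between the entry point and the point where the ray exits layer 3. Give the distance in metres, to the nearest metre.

p = sin θ₁/V₁ = sin 26.9°/267 = 1.6945e-03 s/m is conserved through the stack.
Layer 1: θ = 26.90°; offset = 17.2·tan 26.90° = 8.726 m.
Layer 2: sin θ = p·331 = 0.5609 → θ = 34.12°; offset = 12.4·tan 34.12° = 8.401 m.
Layer 3: sin θ = p·409 = 0.6931 → θ = 43.87°; offset = 14.8·tan 43.87° = 14.229 m.
Summing the layer offsets gives 31.355 m.

31 m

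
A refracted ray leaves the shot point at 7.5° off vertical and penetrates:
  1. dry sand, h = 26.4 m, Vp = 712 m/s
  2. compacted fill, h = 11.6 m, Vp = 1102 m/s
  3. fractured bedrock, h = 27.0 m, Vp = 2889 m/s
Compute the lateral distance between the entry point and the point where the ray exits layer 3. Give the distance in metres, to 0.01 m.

22.73 m

Ray parameter p = sin 7.5° / 712 m/s = 1.8332e-04 s/m.
Layer 1: θ = 7.50°; offset = 26.4·tan 7.50° = 3.4756 m.
Layer 2: sin θ = p·1102 = 0.2020 → θ = 11.66°; offset = 11.6·tan 11.66° = 2.3928 m.
Layer 3: sin θ = p·2889 = 0.5296 → θ = 31.98°; offset = 27.0·tan 31.98° = 16.8583 m.
Σ offsets = 22.7267 m.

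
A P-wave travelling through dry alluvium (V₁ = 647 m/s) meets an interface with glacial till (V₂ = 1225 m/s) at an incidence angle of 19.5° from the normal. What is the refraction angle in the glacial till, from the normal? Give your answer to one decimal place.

39.2°

Snell's law: sin θ₂ = (V₂/V₁)·sin θ₁ = (1225/647)·sin 19.5° = 0.6320.
θ₂ = sin⁻¹(0.6320) = 39.20° (from vertical).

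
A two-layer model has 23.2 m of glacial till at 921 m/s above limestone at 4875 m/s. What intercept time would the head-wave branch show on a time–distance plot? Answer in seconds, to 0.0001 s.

0.0495 s

tᵢ = 2h·√(V₂²−V₁²)/(V₁V₂).
√(V₂²−V₁²) = √(4875²−921²) = 4787.2 m/s.
tᵢ = 2·23.2·4787.2/(921·4875) = 0.04947 s.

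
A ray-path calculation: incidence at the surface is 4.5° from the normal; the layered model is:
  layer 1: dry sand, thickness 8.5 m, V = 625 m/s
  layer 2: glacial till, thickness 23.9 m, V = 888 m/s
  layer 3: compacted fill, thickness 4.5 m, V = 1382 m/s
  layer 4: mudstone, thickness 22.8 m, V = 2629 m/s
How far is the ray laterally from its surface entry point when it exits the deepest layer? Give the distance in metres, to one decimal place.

Apply Snell's law at each interface; in layer i the horizontal offset is hᵢ·tan θᵢ.
Layer 1: θ = 4.50°; offset = 8.5·tan 4.50° = 0.669 m.
Layer 2: sin θ = 888·sin 4.5°/625 = 0.1115, θ = 6.40°; offset = 23.9·tan 6.40° = 2.681 m.
Layer 3: sin θ = 1382·sin 4.5°/625 = 0.1735, θ = 9.99°; offset = 4.5·tan 9.99° = 0.793 m.
Layer 4: sin θ = 2629·sin 4.5°/625 = 0.3300, θ = 19.27°; offset = 22.8·tan 19.27° = 7.971 m.
Summing the layer offsets gives 12.114 m.

12.1 m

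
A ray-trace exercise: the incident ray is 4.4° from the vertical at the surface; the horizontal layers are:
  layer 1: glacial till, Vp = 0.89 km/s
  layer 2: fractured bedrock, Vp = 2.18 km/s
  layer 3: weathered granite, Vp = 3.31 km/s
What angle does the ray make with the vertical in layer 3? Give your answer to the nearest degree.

17°

Snell's law across each interface conserves sin θ / V, so sin θ_3 = V_3·sin θ₁/V₁.
sin θ_3 = 3.31 × sin 4.4° / 0.89 = 0.2853.
θ_3 = 16.58° from the vertical.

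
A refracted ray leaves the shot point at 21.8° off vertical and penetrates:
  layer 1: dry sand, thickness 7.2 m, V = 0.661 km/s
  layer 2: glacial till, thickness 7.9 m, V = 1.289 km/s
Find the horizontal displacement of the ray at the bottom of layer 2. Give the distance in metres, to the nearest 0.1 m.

11.2 m

Ray parameter p = sin 21.8° / 0.661 km/s = 5.6183e-01 s/km.
Layer 1: θ = 21.80°; offset = 7.2·tan 21.80° = 2.880 m.
Layer 2: sin θ = p·1.289 = 0.7242 → θ = 46.40°; offset = 7.9·tan 46.40° = 8.296 m.
Σ offsets = 11.176 m.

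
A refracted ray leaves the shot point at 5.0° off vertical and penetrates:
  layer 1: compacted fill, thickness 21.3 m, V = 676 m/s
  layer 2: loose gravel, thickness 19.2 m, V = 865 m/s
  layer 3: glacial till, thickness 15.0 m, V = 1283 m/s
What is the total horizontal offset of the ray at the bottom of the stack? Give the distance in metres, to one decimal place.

6.5 m

Ray parameter p = sin 5.0° / 676 m/s = 1.2893e-04 s/m.
Layer 1: θ = 5.00°; offset = 21.3·tan 5.00° = 1.864 m.
Layer 2: sin θ = p·865 = 0.1115 → θ = 6.40°; offset = 19.2·tan 6.40° = 2.155 m.
Layer 3: sin θ = p·1283 = 0.1654 → θ = 9.52°; offset = 15.0·tan 9.52° = 2.516 m.
Total horizontal offset = 6.534 m.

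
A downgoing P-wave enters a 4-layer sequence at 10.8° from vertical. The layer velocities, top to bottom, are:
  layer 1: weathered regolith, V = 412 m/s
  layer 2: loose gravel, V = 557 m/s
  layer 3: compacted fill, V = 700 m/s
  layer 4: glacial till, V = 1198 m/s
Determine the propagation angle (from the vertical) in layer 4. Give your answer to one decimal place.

33.0°

Ray parameter p = sin 10.8° / 412 = 4.5481e-04 s/m.
sin θ_4 = p·V_4 = 4.5481e-04 × 1198 = 0.5449.
θ_4 = arcsin 0.5449 = 33.02°.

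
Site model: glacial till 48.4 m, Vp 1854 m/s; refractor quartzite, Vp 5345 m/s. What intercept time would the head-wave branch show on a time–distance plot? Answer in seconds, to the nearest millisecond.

θ_c = arcsin(V₁/V₂) = arcsin(1854/5345) = 20.30°; cos θ_c = 0.9379.
tᵢ = 2h·cos θ_c / V₁ = 2·48.4·0.9379 / 1854 = 0.04897 s.

0.049 s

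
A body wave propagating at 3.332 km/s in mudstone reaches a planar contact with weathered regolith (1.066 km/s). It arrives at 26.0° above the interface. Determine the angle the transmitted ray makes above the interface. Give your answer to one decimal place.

Angle from the normal: 90° − 26.0° = 64.0°.
sin θ₁/V₁ = sin θ₂/V₂ ⇒ sin θ₂ = 1.066·sin 64.0°/3.332 = 1.066·0.8988/3.332 = 0.2875.
θ₂ = sin⁻¹(0.2875) = 16.71° (from vertical).
From the interface: 90° − 16.71° = 73.29°.

73.3°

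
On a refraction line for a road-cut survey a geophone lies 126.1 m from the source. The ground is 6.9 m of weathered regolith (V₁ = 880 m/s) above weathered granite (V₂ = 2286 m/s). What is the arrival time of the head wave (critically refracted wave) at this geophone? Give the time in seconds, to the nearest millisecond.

0.070 s

t = x/V₂ + 2h·√(V₂²−V₁²)/(V₁V₂).
√(V₂²−V₁²) = √(2286²−880²) = 2109.8 m/s; delay term = 2·6.9·2109.8/(880·2286) = 0.01447 s.
t = 126.1/2286 + 0.01447 = 0.06964 s.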